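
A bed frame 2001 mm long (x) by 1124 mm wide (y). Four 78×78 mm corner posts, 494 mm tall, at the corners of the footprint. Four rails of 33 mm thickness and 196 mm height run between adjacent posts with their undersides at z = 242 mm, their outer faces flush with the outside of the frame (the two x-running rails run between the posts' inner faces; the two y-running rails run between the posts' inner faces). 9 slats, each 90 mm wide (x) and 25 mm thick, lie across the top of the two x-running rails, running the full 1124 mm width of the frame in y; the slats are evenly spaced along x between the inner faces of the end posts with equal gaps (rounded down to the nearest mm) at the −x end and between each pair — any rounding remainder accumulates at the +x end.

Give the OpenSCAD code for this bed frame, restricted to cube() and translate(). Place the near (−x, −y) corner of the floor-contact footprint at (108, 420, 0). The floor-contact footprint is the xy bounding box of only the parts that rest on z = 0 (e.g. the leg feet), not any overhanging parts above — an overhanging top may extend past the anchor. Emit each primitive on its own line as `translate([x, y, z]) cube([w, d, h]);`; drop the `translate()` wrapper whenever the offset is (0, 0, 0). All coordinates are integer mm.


translate([108, 420, 0]) cube([78, 78, 494]);
translate([108, 1466, 0]) cube([78, 78, 494]);
translate([2031, 420, 0]) cube([78, 78, 494]);
translate([2031, 1466, 0]) cube([78, 78, 494]);
translate([186, 420, 242]) cube([1845, 33, 196]);
translate([186, 1511, 242]) cube([1845, 33, 196]);
translate([108, 498, 242]) cube([33, 968, 196]);
translate([2076, 498, 242]) cube([33, 968, 196]);
translate([289, 420, 438]) cube([90, 1124, 25]);
translate([482, 420, 438]) cube([90, 1124, 25]);
translate([675, 420, 438]) cube([90, 1124, 25]);
translate([868, 420, 438]) cube([90, 1124, 25]);
translate([1061, 420, 438]) cube([90, 1124, 25]);
translate([1254, 420, 438]) cube([90, 1124, 25]);
translate([1447, 420, 438]) cube([90, 1124, 25]);
translate([1640, 420, 438]) cube([90, 1124, 25]);
translate([1833, 420, 438]) cube([90, 1124, 25]);


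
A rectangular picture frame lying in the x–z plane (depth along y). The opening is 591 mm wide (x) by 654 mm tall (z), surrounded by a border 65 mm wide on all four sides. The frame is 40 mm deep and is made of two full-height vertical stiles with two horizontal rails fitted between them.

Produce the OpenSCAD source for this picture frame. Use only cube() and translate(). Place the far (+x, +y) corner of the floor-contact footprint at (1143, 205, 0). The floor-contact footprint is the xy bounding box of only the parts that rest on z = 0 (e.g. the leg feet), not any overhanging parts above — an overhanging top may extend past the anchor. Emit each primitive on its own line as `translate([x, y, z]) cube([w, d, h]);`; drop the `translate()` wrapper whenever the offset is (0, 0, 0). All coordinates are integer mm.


translate([422, 165, 0]) cube([65, 40, 784]);
translate([1078, 165, 0]) cube([65, 40, 784]);
translate([487, 165, 0]) cube([591, 40, 65]);
translate([487, 165, 719]) cube([591, 40, 65]);


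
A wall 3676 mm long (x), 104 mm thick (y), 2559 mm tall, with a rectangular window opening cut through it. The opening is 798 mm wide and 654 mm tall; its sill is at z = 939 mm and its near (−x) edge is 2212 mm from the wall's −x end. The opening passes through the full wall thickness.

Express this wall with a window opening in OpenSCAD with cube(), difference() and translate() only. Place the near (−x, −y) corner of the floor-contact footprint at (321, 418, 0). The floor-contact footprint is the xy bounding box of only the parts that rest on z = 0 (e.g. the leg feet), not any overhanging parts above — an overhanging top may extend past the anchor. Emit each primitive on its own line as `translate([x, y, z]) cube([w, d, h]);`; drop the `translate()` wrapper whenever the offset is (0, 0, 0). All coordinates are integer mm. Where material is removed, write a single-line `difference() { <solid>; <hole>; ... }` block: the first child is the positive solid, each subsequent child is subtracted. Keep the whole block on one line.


difference() { translate([321, 418, 0]) cube([3676, 104, 2559]); translate([2533, 418, 939]) cube([798, 104, 654]); }


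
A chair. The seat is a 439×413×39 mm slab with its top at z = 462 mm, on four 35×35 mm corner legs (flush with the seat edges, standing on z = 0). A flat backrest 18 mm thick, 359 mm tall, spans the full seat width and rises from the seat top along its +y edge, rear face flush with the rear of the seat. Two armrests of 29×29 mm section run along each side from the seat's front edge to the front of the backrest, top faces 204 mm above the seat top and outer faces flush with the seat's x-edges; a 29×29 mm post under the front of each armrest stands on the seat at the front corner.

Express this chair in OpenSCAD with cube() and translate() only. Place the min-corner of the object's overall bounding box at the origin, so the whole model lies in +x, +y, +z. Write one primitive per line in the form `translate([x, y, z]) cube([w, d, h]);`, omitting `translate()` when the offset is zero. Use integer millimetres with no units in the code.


// leg_h = 462 - 39 = 423
// arm post h = 204 - 29 = 175
translate([0, 0, 423]) cube([439, 413, 39]);
cube([35, 35, 423]);
translate([404, 0, 0]) cube([35, 35, 423]);
translate([0, 378, 0]) cube([35, 35, 423]);
translate([404, 378, 0]) cube([35, 35, 423]);
translate([0, 395, 462]) cube([439, 18, 359]);
translate([0, 0, 637]) cube([29, 395, 29]);
translate([410, 0, 637]) cube([29, 395, 29]);
translate([0, 0, 462]) cube([29, 29, 175]);
translate([410, 0, 462]) cube([29, 29, 175]);


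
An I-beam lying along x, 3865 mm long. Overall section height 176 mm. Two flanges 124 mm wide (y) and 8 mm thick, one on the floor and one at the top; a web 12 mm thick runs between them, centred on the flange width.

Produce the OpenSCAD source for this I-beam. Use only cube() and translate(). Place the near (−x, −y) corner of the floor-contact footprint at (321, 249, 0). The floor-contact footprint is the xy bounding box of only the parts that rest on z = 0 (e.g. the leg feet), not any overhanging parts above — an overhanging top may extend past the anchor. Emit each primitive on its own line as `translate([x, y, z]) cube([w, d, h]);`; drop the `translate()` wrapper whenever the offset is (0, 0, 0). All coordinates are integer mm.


translate([321, 249, 0]) cube([3865, 124, 8]);
translate([321, 305, 8]) cube([3865, 12, 160]);
translate([321, 249, 168]) cube([3865, 124, 8]);


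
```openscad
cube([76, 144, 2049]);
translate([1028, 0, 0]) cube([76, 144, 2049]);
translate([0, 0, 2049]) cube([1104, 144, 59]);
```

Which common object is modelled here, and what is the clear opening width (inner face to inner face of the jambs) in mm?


A door frame. The clear opening width is 952 mm.

Two 2049 mm tall posts with a header on top — a door frame. The left jamb is 76 mm wide at x = 0; the right jamb starts at x = 1028. The clear opening is 1028 − 76 = 952 mm.


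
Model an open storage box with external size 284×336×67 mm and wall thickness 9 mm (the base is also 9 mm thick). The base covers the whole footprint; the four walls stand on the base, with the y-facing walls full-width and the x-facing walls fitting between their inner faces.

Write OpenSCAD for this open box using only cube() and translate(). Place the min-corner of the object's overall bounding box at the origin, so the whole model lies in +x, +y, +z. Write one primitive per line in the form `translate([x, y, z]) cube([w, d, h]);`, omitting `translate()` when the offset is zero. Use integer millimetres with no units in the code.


cube([284, 336, 9]);
translate([0, 0, 9]) cube([284, 9, 58]);
translate([0, 327, 9]) cube([284, 9, 58]);
translate([0, 9, 9]) cube([9, 318, 58]);
translate([275, 9, 9]) cube([9, 318, 58]);


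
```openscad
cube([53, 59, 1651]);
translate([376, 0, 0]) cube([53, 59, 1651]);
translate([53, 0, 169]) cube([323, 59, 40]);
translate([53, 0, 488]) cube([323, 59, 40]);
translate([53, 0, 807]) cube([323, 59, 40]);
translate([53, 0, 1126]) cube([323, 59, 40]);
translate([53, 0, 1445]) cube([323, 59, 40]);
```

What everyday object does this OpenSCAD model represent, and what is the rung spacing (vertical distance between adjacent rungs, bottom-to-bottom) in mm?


A ladder. The rung spacing is 319 mm.

Two tall 53×59 posts with 5 short bars between them — a ladder. Adjacent rungs sit at z = 169 and z = 488, so the spacing is 488 − 169 = 319 mm.


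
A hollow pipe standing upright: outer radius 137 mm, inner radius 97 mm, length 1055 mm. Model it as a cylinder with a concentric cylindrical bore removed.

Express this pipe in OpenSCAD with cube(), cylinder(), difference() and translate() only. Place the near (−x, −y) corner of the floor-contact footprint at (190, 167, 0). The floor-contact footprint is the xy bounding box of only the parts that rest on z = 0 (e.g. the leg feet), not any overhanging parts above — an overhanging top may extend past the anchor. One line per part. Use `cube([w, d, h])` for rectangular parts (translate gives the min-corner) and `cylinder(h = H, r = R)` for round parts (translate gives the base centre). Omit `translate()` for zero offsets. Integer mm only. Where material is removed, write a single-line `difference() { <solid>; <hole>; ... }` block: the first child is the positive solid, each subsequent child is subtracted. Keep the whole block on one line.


difference() { translate([327, 304, 0]) cylinder(h = 1055, r = 137); translate([327, 304, 0]) cylinder(h = 1055, r = 97); }


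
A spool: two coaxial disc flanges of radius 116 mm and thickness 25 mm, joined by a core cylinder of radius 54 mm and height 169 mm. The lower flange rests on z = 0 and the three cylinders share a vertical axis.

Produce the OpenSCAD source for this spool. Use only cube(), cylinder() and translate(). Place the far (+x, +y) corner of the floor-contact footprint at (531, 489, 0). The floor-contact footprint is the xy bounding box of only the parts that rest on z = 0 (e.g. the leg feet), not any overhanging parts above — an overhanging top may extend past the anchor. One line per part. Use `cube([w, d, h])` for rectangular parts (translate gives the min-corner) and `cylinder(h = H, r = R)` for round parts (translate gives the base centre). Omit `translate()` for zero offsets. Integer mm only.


translate([415, 373, 0]) cylinder(h = 25, r = 116);
translate([415, 373, 25]) cylinder(h = 169, r = 54);
translate([415, 373, 194]) cylinder(h = 25, r = 116);


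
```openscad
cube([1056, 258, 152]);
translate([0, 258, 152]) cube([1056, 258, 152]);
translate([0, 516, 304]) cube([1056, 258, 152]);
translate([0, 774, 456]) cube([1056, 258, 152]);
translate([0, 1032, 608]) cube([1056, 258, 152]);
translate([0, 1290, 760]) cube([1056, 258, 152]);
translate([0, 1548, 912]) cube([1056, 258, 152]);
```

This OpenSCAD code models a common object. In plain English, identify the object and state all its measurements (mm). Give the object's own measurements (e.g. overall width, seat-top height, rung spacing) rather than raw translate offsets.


A straight staircase of 7 solid steps. Each step is 1056 mm wide (x), 258 mm deep (y, the going) and 152 mm tall (the rise). The first step rests on the floor; each subsequent step sits one going further in +y and one rise higher in +z, directly behind and above the previous step with no overlap.


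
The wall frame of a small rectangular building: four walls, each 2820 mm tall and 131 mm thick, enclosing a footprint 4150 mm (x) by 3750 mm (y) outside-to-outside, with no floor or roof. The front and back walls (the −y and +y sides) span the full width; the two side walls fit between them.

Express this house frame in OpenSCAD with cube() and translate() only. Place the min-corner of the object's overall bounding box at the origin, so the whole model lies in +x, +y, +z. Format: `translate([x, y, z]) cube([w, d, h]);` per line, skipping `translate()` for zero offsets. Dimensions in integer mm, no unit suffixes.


cube([4150, 131, 2820]);
translate([0, 3619, 0]) cube([4150, 131, 2820]);
translate([0, 131, 0]) cube([131, 3488, 2820]);
translate([4019, 131, 0]) cube([131, 3488, 2820]);


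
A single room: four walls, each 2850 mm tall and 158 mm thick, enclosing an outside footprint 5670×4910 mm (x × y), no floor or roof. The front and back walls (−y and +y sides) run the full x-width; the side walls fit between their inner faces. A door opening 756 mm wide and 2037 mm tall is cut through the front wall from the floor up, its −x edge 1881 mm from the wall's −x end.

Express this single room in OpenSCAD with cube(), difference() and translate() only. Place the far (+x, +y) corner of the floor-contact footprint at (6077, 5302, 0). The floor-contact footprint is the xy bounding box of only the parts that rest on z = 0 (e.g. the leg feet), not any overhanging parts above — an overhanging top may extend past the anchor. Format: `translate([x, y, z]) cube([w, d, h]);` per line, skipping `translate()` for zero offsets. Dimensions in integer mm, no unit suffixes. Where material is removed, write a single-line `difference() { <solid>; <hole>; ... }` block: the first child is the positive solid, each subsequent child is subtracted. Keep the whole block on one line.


difference() { translate([407, 392, 0]) cube([5670, 158, 2850]); translate([2288, 392, 0]) cube([756, 158, 2037]); }
translate([407, 5144, 0]) cube([5670, 158, 2850]);
translate([407, 550, 0]) cube([158, 4594, 2850]);
translate([5919, 550, 0]) cube([158, 4594, 2850]);


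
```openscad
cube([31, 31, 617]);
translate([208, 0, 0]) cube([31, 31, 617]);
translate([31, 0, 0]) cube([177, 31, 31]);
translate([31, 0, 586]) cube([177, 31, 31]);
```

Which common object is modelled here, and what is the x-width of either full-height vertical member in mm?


A picture frame. The border width is 31 mm.

Four thin pieces enclosing a rectangular opening — a picture frame. The two full-height stiles are 617 mm tall; the top rail sits at z = 586 and is 31 mm tall, so the border above the opening is 617 − 586 = 31 mm, matching the stile x-width.


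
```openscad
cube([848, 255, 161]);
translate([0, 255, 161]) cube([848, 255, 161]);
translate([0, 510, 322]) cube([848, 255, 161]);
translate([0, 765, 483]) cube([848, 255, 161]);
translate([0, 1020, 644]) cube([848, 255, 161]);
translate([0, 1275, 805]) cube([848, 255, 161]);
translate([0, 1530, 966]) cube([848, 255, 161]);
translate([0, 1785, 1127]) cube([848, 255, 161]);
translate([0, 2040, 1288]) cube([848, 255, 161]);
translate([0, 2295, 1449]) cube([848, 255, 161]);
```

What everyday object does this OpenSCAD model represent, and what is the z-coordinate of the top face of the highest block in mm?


A staircase. The total rise is 1610 mm.

10 identical blocks, each offset up and back from the previous — a staircase. Each step is 161 mm tall and there are 10 of them, so the total rise is 10 × 161 = 1610 mm.


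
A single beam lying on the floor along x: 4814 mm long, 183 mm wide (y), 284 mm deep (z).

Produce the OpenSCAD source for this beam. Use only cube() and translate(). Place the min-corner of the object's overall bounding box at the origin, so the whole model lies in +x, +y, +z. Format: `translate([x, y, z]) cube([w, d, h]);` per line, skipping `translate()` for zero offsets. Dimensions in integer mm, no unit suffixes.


cube([4814, 183, 284]);


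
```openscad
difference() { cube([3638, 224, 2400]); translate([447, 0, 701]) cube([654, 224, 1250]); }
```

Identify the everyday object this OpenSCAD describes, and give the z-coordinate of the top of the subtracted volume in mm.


A wall with a window opening. The window head height is 1951 mm.

A wall with a rectangular opening subtracted — a window. Sill at z = 701, opening 1250 mm tall, so the head is at 701 + 1250 = 1951 mm.


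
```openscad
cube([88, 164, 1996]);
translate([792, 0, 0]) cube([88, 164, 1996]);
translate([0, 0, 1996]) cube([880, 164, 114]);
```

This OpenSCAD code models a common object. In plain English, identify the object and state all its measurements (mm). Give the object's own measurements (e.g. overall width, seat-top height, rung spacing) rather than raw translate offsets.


A door frame. The clear opening is 704 mm wide and 1996 mm high. Two 88 mm wide jambs, 164 mm deep, stand either side of the opening from the floor to the top of the opening. A 114 mm thick head sits across the top of both jambs, spanning the full outside width of the frame.


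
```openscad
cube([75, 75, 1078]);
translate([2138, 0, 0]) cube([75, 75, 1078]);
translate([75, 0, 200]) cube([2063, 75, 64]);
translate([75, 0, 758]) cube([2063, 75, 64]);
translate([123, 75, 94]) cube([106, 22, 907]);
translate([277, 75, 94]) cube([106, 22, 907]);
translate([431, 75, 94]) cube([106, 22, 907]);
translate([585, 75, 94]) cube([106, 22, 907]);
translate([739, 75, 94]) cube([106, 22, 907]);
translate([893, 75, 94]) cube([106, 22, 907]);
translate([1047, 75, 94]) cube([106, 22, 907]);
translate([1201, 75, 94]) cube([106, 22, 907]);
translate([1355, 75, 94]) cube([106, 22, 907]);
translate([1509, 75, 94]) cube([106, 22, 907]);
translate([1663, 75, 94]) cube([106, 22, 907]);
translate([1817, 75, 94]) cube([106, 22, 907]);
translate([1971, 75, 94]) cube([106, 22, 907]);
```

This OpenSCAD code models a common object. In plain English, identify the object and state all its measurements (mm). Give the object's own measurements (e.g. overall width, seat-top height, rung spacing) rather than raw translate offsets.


A fence section. Two 75×75 mm posts, 1078 mm tall, stand on the floor with a clear span of 2063 mm between their inner faces. Two horizontal rails of 75×64 mm section span the gap between the posts with their undersides at z = 200 mm and z = 758 mm, flush with the posts' −y face. 13 pickets, each 106 mm wide, 22 mm thick and 907 mm tall, are fixed to the +y face of the rails with their bottoms at z = 94 mm, spaced across the span with a 48 mm gap after the −x post and between neighbouring pickets, with 61 mm left before the +x post.


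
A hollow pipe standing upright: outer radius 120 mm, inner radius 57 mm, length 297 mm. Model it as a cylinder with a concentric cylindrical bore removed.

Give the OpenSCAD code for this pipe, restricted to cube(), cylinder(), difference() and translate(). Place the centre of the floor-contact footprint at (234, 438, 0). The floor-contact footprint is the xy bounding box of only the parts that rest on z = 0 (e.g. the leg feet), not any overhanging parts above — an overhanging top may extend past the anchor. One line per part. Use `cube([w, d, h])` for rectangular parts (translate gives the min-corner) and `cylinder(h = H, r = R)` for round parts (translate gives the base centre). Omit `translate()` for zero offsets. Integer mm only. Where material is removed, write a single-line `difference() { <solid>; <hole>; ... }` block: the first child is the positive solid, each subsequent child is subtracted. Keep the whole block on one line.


difference() { translate([234, 438, 0]) cylinder(h = 297, r = 120); translate([234, 438, 0]) cylinder(h = 297, r = 57); }


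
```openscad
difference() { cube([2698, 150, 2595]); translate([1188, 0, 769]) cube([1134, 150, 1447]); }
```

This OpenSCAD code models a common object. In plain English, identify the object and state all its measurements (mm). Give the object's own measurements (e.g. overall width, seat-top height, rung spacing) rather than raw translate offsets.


A wall 2698 mm long (x), 150 mm thick (y), 2595 mm tall, with a rectangular window opening cut through it. The opening is 1134 mm wide and 1447 mm tall; its sill is at z = 769 mm and its near (−x) edge is 1188 mm from the wall's −x end. The opening passes through the full wall thickness.


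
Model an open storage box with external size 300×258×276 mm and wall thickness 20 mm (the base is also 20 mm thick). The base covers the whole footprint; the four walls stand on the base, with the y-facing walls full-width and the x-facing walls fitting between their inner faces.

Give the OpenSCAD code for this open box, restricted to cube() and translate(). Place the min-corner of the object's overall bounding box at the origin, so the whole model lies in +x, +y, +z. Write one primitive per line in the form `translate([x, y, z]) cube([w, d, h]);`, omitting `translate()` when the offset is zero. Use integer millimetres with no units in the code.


cube([300, 258, 20]);
translate([0, 0, 20]) cube([300, 20, 256]);
translate([0, 238, 20]) cube([300, 20, 256]);
translate([0, 20, 20]) cube([20, 218, 256]);
translate([280, 20, 20]) cube([20, 218, 256]);


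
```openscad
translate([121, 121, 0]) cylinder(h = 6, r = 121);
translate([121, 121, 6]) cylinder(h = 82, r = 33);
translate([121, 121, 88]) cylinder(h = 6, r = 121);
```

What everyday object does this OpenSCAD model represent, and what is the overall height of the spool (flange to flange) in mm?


A spool. The overall height is 94 mm.

Three coaxial cylinders, large–small–large — a spool. Two 6 mm flanges and a 82 mm core give 6 + 82 + 6 = 94 mm.


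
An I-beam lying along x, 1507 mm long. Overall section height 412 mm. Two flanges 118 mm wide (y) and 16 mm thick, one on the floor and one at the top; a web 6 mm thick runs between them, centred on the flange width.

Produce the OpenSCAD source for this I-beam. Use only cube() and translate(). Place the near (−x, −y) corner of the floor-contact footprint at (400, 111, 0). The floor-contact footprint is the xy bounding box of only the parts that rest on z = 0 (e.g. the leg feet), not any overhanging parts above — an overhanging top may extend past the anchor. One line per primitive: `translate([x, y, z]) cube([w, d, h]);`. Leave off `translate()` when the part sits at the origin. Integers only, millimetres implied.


translate([400, 111, 0]) cube([1507, 118, 16]);
translate([400, 167, 16]) cube([1507, 6, 380]);
translate([400, 111, 396]) cube([1507, 118, 16]);


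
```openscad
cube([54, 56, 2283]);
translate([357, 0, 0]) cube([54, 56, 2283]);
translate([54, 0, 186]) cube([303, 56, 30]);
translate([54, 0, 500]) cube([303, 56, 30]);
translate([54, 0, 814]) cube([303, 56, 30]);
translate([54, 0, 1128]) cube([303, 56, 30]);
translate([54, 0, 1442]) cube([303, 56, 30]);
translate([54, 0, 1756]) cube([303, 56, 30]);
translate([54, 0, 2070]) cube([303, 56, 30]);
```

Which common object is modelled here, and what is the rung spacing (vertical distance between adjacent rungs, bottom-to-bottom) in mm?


A ladder. The rung spacing is 314 mm.

Two tall 54×56 posts with 7 short bars between them — a ladder. Adjacent rungs sit at z = 186 and z = 500, so the spacing is 500 − 186 = 314 mm.


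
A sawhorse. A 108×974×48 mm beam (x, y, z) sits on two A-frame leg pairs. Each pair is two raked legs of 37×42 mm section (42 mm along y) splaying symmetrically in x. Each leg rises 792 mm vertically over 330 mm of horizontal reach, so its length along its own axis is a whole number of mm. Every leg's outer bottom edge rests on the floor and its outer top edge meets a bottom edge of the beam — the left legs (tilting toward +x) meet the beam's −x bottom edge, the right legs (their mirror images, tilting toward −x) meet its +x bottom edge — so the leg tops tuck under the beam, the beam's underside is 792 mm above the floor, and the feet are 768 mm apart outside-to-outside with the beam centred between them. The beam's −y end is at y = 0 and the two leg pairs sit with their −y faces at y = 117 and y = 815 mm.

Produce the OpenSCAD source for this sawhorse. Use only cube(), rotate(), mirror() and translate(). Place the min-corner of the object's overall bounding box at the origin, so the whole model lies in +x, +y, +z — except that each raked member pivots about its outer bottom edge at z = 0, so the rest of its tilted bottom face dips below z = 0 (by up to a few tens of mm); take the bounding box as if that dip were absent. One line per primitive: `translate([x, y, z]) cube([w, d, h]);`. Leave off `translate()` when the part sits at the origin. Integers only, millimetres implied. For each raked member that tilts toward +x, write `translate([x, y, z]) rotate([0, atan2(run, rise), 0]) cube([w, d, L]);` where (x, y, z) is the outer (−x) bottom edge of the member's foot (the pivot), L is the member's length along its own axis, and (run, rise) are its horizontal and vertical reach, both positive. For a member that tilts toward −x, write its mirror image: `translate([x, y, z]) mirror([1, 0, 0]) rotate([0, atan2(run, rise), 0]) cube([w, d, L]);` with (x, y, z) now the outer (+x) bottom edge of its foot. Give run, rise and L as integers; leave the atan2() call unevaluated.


translate([330, 0, 792]) cube([108, 974, 48]);
translate([0, 117, 0]) rotate([0, atan2(330, 792), 0]) cube([37, 42, 858]);
translate([768, 117, 0]) mirror([1, 0, 0]) rotate([0, atan2(330, 792), 0]) cube([37, 42, 858]);
translate([0, 815, 0]) rotate([0, atan2(330, 792), 0]) cube([37, 42, 858]);
translate([768, 815, 0]) mirror([1, 0, 0]) rotate([0, atan2(330, 792), 0]) cube([37, 42, 858]);


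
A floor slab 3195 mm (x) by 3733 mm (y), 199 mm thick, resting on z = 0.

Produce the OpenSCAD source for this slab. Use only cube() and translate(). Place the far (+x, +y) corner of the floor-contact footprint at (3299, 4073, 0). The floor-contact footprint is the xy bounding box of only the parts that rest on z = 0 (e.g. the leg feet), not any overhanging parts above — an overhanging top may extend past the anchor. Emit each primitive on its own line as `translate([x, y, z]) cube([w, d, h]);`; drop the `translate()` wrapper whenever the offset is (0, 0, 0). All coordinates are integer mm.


translate([104, 340, 0]) cube([3195, 3733, 199]);


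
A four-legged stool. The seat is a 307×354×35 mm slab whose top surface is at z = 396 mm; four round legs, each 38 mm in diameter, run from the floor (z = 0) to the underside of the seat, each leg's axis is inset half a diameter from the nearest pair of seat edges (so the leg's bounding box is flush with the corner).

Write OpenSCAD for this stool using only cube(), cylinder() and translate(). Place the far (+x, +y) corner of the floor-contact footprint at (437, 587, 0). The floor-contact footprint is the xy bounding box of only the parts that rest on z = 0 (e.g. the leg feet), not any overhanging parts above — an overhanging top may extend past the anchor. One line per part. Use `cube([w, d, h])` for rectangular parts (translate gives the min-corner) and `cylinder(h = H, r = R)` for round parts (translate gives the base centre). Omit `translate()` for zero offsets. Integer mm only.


// leg_h = 396 - 35 = 361
translate([130, 233, 361]) cube([307, 354, 35]);
translate([149, 252, 0]) cylinder(h = 361, r = 19);
translate([418, 252, 0]) cylinder(h = 361, r = 19);
translate([149, 568, 0]) cylinder(h = 361, r = 19);
translate([418, 568, 0]) cylinder(h = 361, r = 19);


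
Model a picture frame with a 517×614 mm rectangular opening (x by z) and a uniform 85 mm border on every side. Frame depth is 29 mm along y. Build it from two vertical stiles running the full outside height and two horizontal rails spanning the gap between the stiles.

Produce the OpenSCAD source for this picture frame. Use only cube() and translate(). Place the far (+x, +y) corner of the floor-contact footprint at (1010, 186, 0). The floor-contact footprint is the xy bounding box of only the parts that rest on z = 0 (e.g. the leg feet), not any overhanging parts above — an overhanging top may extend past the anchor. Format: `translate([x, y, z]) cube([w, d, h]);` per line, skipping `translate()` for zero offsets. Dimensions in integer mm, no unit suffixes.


translate([323, 157, 0]) cube([85, 29, 784]);
translate([925, 157, 0]) cube([85, 29, 784]);
translate([408, 157, 0]) cube([517, 29, 85]);
translate([408, 157, 699]) cube([517, 29, 85]);


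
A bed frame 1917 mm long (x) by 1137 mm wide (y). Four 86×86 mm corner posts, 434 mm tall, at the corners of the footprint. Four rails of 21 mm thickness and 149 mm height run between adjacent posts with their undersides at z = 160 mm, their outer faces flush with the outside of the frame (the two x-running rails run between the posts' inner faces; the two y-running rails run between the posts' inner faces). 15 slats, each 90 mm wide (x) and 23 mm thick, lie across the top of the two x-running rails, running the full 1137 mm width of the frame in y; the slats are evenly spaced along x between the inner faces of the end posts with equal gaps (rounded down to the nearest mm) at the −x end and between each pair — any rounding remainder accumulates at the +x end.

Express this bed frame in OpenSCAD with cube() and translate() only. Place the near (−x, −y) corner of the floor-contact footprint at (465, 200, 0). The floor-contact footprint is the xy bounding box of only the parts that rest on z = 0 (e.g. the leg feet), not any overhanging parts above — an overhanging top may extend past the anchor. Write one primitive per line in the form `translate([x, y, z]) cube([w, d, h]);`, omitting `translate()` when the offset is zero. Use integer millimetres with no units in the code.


translate([465, 200, 0]) cube([86, 86, 434]);
translate([465, 1251, 0]) cube([86, 86, 434]);
translate([2296, 200, 0]) cube([86, 86, 434]);
translate([2296, 1251, 0]) cube([86, 86, 434]);
translate([551, 200, 160]) cube([1745, 21, 149]);
translate([551, 1316, 160]) cube([1745, 21, 149]);
translate([465, 286, 160]) cube([21, 965, 149]);
translate([2361, 286, 160]) cube([21, 965, 149]);
translate([575, 200, 309]) cube([90, 1137, 23]);
translate([689, 200, 309]) cube([90, 1137, 23]);
translate([803, 200, 309]) cube([90, 1137, 23]);
translate([917, 200, 309]) cube([90, 1137, 23]);
translate([1031, 200, 309]) cube([90, 1137, 23]);
translate([1145, 200, 309]) cube([90, 1137, 23]);
translate([1259, 200, 309]) cube([90, 1137, 23]);
translate([1373, 200, 309]) cube([90, 1137, 23]);
translate([1487, 200, 309]) cube([90, 1137, 23]);
translate([1601, 200, 309]) cube([90, 1137, 23]);
translate([1715, 200, 309]) cube([90, 1137, 23]);
translate([1829, 200, 309]) cube([90, 1137, 23]);
translate([1943, 200, 309]) cube([90, 1137, 23]);
translate([2057, 200, 309]) cube([90, 1137, 23]);
translate([2171, 200, 309]) cube([90, 1137, 23]);


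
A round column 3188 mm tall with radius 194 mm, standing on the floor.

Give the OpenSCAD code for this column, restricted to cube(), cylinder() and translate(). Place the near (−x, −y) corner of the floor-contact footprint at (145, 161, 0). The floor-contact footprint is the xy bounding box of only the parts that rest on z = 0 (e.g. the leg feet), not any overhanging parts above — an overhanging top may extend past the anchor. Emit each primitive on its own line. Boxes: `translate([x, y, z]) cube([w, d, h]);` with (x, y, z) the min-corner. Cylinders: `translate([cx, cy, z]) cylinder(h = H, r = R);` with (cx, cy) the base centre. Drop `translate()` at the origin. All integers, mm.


translate([339, 355, 0]) cylinder(h = 3188, r = 194);


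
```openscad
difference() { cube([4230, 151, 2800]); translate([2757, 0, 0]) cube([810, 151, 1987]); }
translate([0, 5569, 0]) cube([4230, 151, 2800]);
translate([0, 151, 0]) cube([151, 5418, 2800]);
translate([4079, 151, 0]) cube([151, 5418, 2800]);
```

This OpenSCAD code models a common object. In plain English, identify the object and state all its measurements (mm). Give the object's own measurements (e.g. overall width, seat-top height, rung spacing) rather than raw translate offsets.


A single room: four walls, each 2800 mm tall and 151 mm thick, enclosing an outside footprint 4230×5720 mm (x × y), no floor or roof. The front and back walls (−y and +y sides) run the full x-width; the side walls fit between their inner faces. A door opening 810 mm wide and 1987 mm tall is cut through the front wall from the floor up, its −x edge 2757 mm from the wall's −x end.


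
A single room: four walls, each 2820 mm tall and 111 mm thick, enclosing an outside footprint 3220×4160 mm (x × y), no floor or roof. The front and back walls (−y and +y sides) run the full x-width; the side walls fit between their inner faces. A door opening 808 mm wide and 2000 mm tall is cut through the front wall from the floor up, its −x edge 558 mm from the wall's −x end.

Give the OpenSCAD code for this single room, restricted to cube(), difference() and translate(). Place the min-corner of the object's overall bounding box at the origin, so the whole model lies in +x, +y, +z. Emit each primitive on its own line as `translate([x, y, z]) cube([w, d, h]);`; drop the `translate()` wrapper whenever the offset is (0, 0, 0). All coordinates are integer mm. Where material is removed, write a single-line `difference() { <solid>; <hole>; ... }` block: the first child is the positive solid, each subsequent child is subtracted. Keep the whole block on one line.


difference() { cube([3220, 111, 2820]); translate([558, 0, 0]) cube([808, 111, 2000]); }
translate([0, 4049, 0]) cube([3220, 111, 2820]);
translate([0, 111, 0]) cube([111, 3938, 2820]);
translate([3109, 111, 0]) cube([111, 3938, 2820]);


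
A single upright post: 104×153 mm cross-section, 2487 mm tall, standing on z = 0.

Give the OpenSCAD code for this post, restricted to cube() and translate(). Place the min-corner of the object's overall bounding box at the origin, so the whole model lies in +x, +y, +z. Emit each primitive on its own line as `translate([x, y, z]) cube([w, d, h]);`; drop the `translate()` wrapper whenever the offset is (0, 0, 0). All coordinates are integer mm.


cube([104, 153, 2487]);


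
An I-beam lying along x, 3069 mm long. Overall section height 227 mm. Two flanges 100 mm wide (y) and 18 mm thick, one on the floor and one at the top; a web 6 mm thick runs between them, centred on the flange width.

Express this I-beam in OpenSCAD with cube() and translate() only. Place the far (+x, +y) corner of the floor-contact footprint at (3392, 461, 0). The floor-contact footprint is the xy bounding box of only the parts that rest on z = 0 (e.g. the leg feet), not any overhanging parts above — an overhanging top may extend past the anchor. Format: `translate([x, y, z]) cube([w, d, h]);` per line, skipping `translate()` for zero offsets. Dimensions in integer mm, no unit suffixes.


translate([323, 361, 0]) cube([3069, 100, 18]);
translate([323, 408, 18]) cube([3069, 6, 191]);
translate([323, 361, 209]) cube([3069, 100, 18]);


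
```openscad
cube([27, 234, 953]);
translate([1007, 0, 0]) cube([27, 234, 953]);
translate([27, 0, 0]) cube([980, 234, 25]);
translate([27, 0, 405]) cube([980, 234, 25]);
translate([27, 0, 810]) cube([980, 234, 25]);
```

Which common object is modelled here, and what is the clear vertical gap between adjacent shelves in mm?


A bookshelf. The clear shelf gap is 380 mm.

Two tall side panels with 3 horizontal boards between them — a bookshelf. The first two shelf undersides are at z = 0 and z = 405; with shelf thickness 25, the clear gap is 405 − 0 − 25 = 380 mm.


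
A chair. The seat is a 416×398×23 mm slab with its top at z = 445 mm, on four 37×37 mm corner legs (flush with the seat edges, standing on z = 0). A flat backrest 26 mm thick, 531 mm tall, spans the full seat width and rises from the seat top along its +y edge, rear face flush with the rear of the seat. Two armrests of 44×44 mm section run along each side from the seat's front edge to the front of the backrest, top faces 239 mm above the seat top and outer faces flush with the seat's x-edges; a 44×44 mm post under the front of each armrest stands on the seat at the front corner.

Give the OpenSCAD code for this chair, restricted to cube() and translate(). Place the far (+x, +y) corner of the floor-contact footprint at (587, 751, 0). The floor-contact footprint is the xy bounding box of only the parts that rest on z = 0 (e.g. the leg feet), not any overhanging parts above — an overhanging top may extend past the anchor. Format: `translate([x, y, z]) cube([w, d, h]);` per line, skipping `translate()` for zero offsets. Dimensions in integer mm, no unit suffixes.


translate([171, 353, 422]) cube([416, 398, 23]);
translate([171, 353, 0]) cube([37, 37, 422]);
translate([550, 353, 0]) cube([37, 37, 422]);
translate([171, 714, 0]) cube([37, 37, 422]);
translate([550, 714, 0]) cube([37, 37, 422]);
translate([171, 725, 445]) cube([416, 26, 531]);
translate([171, 353, 640]) cube([44, 372, 44]);
translate([543, 353, 640]) cube([44, 372, 44]);
translate([171, 353, 445]) cube([44, 44, 195]);
translate([543, 353, 445]) cube([44, 44, 195]);


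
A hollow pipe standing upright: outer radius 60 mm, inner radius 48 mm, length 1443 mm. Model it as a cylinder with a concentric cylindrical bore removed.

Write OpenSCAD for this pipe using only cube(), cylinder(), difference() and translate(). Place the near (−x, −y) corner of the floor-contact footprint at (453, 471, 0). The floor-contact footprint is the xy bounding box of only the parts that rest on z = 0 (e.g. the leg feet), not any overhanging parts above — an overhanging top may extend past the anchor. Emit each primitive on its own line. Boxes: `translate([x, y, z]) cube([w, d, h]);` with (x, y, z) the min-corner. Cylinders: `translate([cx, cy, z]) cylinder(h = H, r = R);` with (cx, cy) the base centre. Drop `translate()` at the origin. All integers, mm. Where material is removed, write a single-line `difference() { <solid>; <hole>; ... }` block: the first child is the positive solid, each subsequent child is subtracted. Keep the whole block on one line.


difference() { translate([513, 531, 0]) cylinder(h = 1443, r = 60); translate([513, 531, 0]) cylinder(h = 1443, r = 48); }


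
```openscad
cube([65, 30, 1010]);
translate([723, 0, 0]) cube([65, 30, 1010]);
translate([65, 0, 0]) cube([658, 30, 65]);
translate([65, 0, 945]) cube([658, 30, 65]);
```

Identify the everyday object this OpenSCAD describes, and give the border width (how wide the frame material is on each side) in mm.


A picture frame. The border width is 65 mm.

Four thin pieces enclosing a rectangular opening — a picture frame. The two full-height stiles are 1010 mm tall; the top rail sits at z = 945 and is 65 mm tall, so the border above the opening is 1010 − 945 = 65 mm, matching the stile x-width.


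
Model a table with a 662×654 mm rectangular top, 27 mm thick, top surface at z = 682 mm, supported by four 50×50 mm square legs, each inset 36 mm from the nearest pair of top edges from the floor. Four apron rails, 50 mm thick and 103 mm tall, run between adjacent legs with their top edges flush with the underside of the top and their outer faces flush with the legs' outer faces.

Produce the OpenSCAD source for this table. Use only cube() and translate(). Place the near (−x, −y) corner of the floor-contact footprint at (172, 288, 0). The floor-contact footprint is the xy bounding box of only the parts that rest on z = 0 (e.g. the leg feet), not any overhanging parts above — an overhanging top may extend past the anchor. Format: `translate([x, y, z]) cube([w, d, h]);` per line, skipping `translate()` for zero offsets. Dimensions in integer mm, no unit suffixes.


// leg_h = 682 - 27 = 655
// apron z = 655 - 103 = 552
translate([136, 252, 655]) cube([662, 654, 27]);
translate([172, 288, 0]) cube([50, 50, 655]);
translate([712, 288, 0]) cube([50, 50, 655]);
translate([172, 820, 0]) cube([50, 50, 655]);
translate([712, 820, 0]) cube([50, 50, 655]);
translate([222, 288, 552]) cube([490, 50, 103]);
translate([222, 820, 552]) cube([490, 50, 103]);
translate([172, 338, 552]) cube([50, 482, 103]);
translate([712, 338, 552]) cube([50, 482, 103]);


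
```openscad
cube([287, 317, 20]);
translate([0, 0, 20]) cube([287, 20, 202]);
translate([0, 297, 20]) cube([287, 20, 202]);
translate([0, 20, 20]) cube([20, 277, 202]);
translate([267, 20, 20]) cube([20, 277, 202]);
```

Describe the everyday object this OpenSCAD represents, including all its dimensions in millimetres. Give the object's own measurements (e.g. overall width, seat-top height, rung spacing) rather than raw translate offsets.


An open-topped rectangular box: outside dimensions 287×317×222 mm, with a uniform wall and base thickness of 20 mm. The base is a full 287×317 slab on the floor; four walls sit on top of the base. The front and back walls (the −y and +y sides) span the full width; the two side walls fit between them.
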